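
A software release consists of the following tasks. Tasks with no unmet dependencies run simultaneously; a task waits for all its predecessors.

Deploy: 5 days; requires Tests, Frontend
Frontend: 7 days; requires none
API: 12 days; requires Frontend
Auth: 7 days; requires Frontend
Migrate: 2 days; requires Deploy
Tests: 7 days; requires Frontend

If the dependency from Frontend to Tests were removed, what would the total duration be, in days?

19

Original critical path: Frontend→Tests→Deploy→Migrate = 7+7+5+2 = 21 ⇒ 21 days.
Without Frontend→Tests, Tests's earliest start moves from 7 to 0.
New critical path: Frontend→API = 7+12 = 19 ⇒ 19 days.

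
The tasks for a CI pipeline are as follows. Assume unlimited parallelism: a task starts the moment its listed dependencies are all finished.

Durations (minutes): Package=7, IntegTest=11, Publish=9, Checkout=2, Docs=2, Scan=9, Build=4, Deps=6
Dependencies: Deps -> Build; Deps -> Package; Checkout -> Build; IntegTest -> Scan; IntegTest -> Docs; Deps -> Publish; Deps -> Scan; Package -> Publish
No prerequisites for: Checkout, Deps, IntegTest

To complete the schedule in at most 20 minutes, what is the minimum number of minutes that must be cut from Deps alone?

2

Current finish: 22 minutes; target: 20.
Deps is on every critical path, so each minute cut from Deps cuts the finish by one (this holds down to a finish of 20).
Need 22 − 20 = 2 minutes off Deps → Deps becomes 4 minutes, finish becomes 20.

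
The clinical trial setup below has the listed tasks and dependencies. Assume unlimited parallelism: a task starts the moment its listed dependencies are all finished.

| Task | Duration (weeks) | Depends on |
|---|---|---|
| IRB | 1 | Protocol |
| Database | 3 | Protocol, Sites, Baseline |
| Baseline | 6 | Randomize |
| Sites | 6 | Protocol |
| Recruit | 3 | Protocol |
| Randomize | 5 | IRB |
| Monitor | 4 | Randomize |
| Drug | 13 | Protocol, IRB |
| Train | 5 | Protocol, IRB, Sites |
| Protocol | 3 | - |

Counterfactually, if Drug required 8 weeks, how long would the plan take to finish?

Baseline: Protocol→IRB→Randomize→Baseline→Database = 3+1+5+6+3 = 18 → 18 weeks.
Drug is off the critical path — its longest chain is 17 weeks, giving 1 of slack.
No other chain overtakes it, so the finish is 18 weeks.

18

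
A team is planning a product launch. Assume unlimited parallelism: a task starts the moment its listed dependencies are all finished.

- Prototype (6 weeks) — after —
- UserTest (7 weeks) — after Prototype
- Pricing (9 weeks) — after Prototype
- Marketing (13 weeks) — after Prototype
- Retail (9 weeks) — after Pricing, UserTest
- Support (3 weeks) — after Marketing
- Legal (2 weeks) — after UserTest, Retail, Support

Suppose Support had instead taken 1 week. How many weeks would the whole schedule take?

26

Actual critical path: Prototype→Pricing→Retail→Legal = 6+9+9+2 = 26 ⇒ 26 weeks.
Support has 2 weeks of float (longest path through it is 24).
The critical path is still Prototype→Pricing→Retail→Legal; finish is now 26 weeks.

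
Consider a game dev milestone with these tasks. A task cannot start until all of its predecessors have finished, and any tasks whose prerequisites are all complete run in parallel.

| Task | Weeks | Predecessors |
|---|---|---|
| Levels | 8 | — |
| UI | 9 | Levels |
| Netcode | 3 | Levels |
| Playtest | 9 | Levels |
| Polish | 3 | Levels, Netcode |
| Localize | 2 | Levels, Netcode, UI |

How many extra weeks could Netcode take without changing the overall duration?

Critical path: Levels→UI→Localize = 8+9+2 = 19, so the finish is 19 weeks.
Longest path through Netcode: 14 weeks (earliest finish 11, latest finish 16).
So Netcode can slip 16 − 11 = 5 weeks.

5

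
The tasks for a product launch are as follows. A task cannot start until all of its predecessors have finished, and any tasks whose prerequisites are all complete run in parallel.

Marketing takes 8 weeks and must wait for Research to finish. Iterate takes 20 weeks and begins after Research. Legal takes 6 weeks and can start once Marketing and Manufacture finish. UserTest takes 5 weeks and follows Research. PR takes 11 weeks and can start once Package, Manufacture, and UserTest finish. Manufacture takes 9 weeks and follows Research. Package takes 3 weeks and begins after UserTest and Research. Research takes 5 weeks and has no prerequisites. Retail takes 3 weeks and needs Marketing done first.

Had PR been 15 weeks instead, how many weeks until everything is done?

Critical path before the change: Research→Manufacture→PR = 5+9+11 = 25 giving 25 weeks.
PR lies on that path, so at 15 weeks the path becomes 29 weeks.
The critical path is still Research→Manufacture→PR; finish is now 29 weeks.

29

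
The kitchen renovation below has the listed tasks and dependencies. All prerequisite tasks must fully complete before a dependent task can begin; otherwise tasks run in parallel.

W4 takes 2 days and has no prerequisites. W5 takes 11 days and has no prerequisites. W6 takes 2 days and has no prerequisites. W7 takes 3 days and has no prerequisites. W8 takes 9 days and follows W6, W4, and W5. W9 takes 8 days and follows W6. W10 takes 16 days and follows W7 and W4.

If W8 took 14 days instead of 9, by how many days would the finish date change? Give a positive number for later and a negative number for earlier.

As given, the longest chain is W5→W8 = 11+9 = 20, so the finish is 20 days.
W8 lies on that path, so at 14 days the path becomes 25 days.
The critical path is still W5→W8; finish is now 25 days.
Change in finish: 25 − 20 = +5 days.

5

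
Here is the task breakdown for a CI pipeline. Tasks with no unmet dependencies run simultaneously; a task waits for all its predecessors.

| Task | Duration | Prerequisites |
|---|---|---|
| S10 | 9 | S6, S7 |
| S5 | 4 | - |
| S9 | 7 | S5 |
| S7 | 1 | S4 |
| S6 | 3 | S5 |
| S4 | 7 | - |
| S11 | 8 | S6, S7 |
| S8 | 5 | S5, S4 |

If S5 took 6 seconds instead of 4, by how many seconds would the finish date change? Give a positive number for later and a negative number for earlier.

Baseline: S4→S7→S10 = 7+1+9 = 17 → 17 seconds.
S5 is off the critical path — its longest chain is 16 seconds, giving 1 of slack.
Now S5→S6→S10 = 6+3+9 = 18 is longest, so the finish becomes 18 seconds.
Change in finish: 18 − 17 = +1 seconds.

1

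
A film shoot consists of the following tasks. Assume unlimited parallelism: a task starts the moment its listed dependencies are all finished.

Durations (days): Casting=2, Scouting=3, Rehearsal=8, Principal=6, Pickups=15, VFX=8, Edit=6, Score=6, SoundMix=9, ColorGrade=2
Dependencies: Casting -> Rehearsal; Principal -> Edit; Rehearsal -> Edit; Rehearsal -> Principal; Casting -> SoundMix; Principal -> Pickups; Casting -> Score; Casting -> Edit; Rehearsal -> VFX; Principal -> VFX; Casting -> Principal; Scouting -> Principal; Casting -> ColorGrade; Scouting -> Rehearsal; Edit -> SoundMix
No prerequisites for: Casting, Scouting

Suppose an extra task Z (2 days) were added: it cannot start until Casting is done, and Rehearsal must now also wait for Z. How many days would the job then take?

33

Originally the job takes 32 days.
With Z inserted, Rehearsal now waits for max(Casting, Scouting, Z).
New critical path: Casting→Z→Rehearsal→Principal→Pickups = 2+2+8+6+15 = 33 ⇒ 33 days.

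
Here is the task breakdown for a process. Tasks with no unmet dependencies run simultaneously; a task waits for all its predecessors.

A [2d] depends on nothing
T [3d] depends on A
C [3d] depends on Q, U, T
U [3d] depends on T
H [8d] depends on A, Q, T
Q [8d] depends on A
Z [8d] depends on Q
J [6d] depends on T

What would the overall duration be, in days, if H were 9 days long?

19

As given, the longest chain is A→Q→H = 2+8+8 = 18, so the finish is 18 days.
H lies on that path, so at 9 days the path becomes 19 days.
The critical path is still A→Q→H; finish is now 19 days.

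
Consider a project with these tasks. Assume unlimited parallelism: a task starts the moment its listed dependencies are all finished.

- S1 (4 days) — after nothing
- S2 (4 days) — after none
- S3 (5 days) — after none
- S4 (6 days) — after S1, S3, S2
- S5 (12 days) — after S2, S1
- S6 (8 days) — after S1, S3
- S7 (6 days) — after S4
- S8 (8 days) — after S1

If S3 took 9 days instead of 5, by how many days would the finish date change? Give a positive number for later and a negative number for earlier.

Baseline: S3→S4→S7 = 5+6+6 = 17 → 17 days.
S3 is on the critical path; changing it to 9 makes that path 21 days.
The critical path is still S3→S4→S7; finish is now 21 days.
Change in finish: 21 − 17 = +4 days.

4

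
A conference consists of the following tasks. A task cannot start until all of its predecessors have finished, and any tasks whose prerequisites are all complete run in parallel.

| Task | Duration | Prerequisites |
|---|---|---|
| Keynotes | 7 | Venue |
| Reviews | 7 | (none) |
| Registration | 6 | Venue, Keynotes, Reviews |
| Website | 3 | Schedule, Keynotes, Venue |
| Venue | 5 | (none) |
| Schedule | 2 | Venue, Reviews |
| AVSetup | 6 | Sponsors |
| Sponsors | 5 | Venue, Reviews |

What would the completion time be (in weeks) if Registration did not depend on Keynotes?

Before: longest chain Venue→Keynotes→Registration = 5+7+6 = 18, finish 18.
Without Keynotes→Registration, Registration's earliest start moves from 12 to 7.
New critical path: Reviews→Sponsors→AVSetup = 7+5+6 = 18 ⇒ 18 weeks.

18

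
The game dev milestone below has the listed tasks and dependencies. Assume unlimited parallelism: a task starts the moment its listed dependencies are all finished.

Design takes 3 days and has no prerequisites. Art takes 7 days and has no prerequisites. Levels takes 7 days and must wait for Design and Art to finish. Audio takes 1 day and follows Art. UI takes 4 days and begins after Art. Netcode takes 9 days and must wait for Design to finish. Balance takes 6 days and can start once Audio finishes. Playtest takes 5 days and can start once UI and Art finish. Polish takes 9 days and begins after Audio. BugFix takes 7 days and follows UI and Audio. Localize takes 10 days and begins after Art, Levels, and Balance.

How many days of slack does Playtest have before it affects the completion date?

8

Art→Levels→Localize = 7+7+10 = 24 sets the makespan at 24 days.
Playtest finishes as early as 16 and must finish by 24.
So Playtest can slip 24 − 16 = 8 days.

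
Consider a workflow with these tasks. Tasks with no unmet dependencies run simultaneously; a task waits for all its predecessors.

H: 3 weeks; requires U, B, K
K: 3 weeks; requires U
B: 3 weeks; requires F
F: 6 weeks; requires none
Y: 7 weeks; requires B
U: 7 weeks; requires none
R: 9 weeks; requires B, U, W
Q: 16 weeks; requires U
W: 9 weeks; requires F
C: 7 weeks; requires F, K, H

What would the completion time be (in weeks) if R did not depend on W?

Before: longest chain F→W→R = 6+9+9 = 24, finish 24.
Without W→R, R's earliest start moves from 15 to 9.
After: U→Q = 7+16 = 23 → 23 weeks.

23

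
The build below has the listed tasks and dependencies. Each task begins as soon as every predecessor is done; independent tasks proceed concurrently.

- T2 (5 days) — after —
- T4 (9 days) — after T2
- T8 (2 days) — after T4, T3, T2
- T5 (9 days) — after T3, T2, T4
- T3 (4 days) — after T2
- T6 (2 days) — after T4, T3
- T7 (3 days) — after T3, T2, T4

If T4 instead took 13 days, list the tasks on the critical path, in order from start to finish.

Critical path before the change: T2→T4→T5 = 5+9+9 = 23 giving 23 days.
T4 lies on that path, so at 13 days the path becomes 27 days.
No other chain overtakes it, so the finish is 27 days.

T2, T4, T5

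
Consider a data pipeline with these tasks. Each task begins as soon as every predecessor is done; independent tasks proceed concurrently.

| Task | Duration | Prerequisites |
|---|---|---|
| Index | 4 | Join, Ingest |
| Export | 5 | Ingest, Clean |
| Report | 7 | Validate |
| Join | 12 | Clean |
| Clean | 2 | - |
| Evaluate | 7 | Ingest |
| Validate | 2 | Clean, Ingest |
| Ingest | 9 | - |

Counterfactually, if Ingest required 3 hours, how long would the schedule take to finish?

18

Baseline: Ingest→Validate→Report = 9+2+7 = 18 → 18 hours.
Ingest is on the critical path; changing it to 3 makes that path 12 hours.
Now Clean→Join→Index = 2+12+4 = 18 is longest, so the finish becomes 18 hours.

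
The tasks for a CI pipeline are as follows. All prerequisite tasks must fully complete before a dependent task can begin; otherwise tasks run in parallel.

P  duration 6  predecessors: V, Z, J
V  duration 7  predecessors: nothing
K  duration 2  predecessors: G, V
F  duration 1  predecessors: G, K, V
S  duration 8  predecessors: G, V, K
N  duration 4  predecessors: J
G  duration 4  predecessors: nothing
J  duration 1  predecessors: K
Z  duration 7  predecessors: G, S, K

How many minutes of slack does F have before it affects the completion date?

Critical path: V→K→S→Z→P = 7+2+8+7+6 = 30, so the finish is 30 minutes.
F finishes as early as 10 and must finish by 30.
So F can slip 30 − 10 = 20 minutes.

20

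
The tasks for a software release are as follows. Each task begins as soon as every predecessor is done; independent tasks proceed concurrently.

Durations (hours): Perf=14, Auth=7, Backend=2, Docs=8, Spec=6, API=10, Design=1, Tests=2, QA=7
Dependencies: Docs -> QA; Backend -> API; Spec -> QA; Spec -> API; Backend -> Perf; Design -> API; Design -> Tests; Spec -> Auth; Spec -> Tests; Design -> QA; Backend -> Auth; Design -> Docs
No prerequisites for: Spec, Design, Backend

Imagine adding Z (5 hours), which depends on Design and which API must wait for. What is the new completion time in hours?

Originally the software release takes 16 hours.
With Z inserted, API now waits for max(Spec, Design, Backend, Z).
New critical path: Spec→API = 6+10 = 16 ⇒ 16 hours.

16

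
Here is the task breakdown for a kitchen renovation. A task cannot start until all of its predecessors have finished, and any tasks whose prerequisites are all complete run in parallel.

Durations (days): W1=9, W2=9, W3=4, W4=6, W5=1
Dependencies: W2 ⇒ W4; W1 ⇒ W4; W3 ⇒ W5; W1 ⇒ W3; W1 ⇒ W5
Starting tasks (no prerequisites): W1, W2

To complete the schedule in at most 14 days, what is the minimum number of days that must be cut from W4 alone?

1

Current finish: 15 days; target: 14.
W4 is on every critical path, so each day cut from W4 cuts the finish by one (this holds down to a finish of 14).
Need 15 − 14 = 1 day off W4 → W4 becomes 5 days, finish becomes 14.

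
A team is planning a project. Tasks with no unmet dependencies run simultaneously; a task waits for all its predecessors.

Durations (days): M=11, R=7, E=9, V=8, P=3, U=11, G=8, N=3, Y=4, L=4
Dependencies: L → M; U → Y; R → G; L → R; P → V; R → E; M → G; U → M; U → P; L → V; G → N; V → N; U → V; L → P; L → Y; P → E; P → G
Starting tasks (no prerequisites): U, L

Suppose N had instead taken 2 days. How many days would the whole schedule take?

32

Actual critical path: U→M→G→N = 11+11+8+3 = 33 ⇒ 33 days.
Since N is critical, the -1 change carries straight to that chain (now 32 days).
That remains the longest chain; total 32 days.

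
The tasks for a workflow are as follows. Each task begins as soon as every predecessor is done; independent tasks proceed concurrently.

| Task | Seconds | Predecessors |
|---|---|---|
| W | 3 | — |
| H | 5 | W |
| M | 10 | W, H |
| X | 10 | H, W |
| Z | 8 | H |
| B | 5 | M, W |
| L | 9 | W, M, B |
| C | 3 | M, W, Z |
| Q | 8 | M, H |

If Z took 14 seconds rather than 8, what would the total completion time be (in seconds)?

32

The binding path is W→H→M→B→L = 3+5+10+5+9 = 32; finish at 32 seconds.
Z is off the critical path — its longest chain is 19 seconds, giving 13 of slack.
That remains the longest chain; total 32 seconds.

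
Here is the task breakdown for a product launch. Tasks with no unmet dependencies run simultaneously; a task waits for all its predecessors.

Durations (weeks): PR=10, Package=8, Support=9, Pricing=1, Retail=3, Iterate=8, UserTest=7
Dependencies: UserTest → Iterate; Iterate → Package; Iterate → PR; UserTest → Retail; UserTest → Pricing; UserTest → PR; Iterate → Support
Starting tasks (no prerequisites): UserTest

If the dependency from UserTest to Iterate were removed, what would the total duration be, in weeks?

18

Original critical path: UserTest→Iterate→PR = 7+8+10 = 25 ⇒ 25 weeks.
Without UserTest→Iterate, Iterate's earliest start moves from 7 to 0.
New critical path: Iterate→PR = 8+10 = 18 ⇒ 18 weeks.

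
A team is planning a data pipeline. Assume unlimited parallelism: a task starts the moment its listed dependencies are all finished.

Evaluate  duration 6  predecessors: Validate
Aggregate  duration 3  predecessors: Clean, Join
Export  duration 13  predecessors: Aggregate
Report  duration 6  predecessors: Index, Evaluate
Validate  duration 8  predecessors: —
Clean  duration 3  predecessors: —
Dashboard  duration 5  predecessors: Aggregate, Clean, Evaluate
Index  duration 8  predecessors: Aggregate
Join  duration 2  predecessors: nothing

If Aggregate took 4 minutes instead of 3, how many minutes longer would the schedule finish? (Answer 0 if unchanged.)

As given, the longest chain is Clean→Aggregate→Index→Report = 3+3+8+6 = 20, so the finish is 20 minutes.
Aggregate is on the critical path; changing it to 4 makes that path 21 minutes.
The critical path is still Clean→Aggregate→Index→Report; finish is now 21 minutes.
Change in finish: 21 − 20 = +1 minutes.

1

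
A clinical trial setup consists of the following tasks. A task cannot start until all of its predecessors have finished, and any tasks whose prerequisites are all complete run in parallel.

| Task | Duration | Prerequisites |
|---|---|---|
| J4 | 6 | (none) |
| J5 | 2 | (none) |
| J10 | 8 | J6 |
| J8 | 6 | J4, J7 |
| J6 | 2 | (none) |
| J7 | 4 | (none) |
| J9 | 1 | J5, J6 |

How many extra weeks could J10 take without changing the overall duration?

2

The longest chain is J4→J8 = 6+6 = 12; overall finish 12 weeks.
J10 finishes as early as 10 and must finish by 12.
So J10 can slip 12 − 10 = 2 weeks.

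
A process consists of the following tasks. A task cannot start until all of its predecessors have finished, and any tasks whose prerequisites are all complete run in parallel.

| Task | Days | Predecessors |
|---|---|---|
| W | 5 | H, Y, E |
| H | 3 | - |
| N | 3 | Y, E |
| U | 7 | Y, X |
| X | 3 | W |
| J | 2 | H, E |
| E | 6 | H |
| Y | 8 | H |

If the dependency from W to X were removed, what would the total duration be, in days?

18

Before: longest chain H→Y→W→X→U = 3+8+5+3+7 = 26, finish 26.
Without W→X, X's earliest start moves from 16 to 0.
New critical path: H→Y→U = 3+8+7 = 18 ⇒ 18 days.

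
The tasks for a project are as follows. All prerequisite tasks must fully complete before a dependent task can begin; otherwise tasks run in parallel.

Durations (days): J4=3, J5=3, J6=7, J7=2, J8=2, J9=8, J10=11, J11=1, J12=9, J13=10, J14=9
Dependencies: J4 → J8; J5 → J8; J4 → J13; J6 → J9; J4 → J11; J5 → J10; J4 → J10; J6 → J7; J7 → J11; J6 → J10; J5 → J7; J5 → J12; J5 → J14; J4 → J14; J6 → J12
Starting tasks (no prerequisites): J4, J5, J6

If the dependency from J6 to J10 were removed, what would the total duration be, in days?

Original critical path: J6→J10 = 7+11 = 18 ⇒ 18 days.
Without J6→J10, J10's earliest start moves from 7 to 3.
New critical path: J6→J12 = 7+9 = 16 ⇒ 16 days.

16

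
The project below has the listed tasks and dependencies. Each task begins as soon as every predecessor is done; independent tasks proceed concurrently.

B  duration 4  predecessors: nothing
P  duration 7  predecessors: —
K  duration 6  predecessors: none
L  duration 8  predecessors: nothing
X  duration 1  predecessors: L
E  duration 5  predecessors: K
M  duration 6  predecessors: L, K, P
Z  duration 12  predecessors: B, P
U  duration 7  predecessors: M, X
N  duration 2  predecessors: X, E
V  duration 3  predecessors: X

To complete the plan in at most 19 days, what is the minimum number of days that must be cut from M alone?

Current finish: 21 days; target: 19.
M is on every critical path, so each day cut from M cuts the finish by one (this holds down to a finish of 19).
Need 21 − 19 = 2 days off M → M becomes 4 days, finish becomes 19.

2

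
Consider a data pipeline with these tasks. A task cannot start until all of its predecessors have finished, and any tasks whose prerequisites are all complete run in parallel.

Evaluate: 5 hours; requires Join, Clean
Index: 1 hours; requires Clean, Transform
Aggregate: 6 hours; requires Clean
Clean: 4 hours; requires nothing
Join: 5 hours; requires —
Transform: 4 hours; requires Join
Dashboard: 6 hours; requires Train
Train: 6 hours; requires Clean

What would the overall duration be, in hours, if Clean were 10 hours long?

22

Critical path before the change: Clean→Train→Dashboard = 4+6+6 = 16 giving 16 hours.
Clean is on the critical path; changing it to 10 makes that path 22 hours.
That remains the longest chain; total 22 hours.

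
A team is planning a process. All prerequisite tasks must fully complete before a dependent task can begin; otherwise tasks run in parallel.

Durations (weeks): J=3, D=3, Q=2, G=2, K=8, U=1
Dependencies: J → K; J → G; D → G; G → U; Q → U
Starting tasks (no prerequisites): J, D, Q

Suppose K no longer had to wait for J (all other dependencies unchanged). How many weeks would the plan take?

8

Original critical path: J→K = 3+8 = 11 ⇒ 11 weeks.
Without J→K, K's earliest start moves from 3 to 0.
New critical path: K = 8 = 8 ⇒ 8 weeks.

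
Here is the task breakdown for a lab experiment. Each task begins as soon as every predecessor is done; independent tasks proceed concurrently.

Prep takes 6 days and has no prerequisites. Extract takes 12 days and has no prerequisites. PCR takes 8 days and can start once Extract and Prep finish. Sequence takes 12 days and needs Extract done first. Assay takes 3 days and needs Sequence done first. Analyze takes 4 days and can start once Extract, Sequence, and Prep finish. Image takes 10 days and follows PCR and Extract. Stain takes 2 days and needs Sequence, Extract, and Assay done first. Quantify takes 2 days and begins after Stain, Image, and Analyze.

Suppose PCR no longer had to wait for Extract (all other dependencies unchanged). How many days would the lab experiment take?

31

With the dependency in place, Extract→PCR→Image→Quantify = 12+8+10+2 = 32 sets the finish at 32 days.
Without Extract→PCR, PCR's earliest start moves from 12 to 6.
New critical path: Extract→Sequence→Assay→Stain→Quantify = 12+12+3+2+2 = 31 ⇒ 31 days.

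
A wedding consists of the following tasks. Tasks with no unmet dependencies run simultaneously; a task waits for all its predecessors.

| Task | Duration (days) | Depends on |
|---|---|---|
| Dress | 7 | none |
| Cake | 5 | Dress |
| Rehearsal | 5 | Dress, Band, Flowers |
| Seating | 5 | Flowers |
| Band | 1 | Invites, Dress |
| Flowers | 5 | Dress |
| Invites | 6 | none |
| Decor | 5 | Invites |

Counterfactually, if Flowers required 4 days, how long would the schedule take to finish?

16

Critical path before the change: Dress→Flowers→Seating = 7+5+5 = 17 giving 17 days.
Flowers lies on that path, so at 4 days the path becomes 16 days.
The critical path is still Dress→Flowers→Seating; finish is now 16 days.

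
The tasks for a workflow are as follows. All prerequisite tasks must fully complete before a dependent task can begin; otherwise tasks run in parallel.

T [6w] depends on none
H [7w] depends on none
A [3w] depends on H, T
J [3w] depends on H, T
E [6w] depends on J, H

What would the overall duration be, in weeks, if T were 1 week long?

Actual critical path: H→J→E = 7+3+6 = 16 ⇒ 16 weeks.
T is off the critical path — its longest chain is 15 weeks, giving 1 of slack.
The critical path is still H→J→E; finish is now 16 weeks.

16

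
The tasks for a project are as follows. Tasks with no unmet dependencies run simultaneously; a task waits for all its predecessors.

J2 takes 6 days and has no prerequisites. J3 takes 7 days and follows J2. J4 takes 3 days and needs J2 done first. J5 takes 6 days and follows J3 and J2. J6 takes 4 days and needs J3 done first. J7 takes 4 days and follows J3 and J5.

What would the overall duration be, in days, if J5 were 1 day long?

18

As given, the longest chain is J2→J3→J5→J7 = 6+7+6+4 = 23, so the finish is 23 days.
J5 lies on that path, so at 1 day the path becomes 18 days.
That remains the longest chain; total 18 days.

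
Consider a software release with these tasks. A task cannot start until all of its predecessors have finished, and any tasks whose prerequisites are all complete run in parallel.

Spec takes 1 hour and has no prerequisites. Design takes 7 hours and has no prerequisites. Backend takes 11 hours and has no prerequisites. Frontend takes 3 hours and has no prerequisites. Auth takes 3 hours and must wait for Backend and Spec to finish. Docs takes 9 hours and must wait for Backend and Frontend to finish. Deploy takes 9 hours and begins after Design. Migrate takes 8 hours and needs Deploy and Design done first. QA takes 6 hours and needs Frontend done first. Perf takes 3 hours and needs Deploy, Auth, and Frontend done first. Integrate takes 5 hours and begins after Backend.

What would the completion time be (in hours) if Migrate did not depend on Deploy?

20

Original critical path: Design→Deploy→Migrate = 7+9+8 = 24 ⇒ 24 hours.
Without Deploy→Migrate, Migrate's earliest start moves from 16 to 7.
New critical path: Backend→Docs = 11+9 = 20 ⇒ 20 hours.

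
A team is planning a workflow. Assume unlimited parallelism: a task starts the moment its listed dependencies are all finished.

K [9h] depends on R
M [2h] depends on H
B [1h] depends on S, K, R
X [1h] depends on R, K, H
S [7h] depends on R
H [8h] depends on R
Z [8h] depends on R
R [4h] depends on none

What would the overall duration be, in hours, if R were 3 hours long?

13

As given, the longest chain is R→K→B = 4+9+1 = 14, so the finish is 14 hours.
R is on the critical path; changing it to 3 makes that path 13 hours.
No other chain overtakes it, so the finish is 13 hours.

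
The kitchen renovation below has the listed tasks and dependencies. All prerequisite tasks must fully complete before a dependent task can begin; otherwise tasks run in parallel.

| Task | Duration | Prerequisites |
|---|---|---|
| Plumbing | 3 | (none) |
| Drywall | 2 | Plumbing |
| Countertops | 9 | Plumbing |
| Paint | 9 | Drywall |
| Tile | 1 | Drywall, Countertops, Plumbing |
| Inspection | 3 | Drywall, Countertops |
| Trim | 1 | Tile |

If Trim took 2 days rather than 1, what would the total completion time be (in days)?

The binding path is Plumbing→Countertops→Inspection = 3+9+3 = 15; finish at 15 days.
Trim has 1 day of float (longest path through it is 14).
The binding chain switches to Plumbing→Countertops→Tile→Trim = 3+9+1+2 = 15; finish 15 days.

15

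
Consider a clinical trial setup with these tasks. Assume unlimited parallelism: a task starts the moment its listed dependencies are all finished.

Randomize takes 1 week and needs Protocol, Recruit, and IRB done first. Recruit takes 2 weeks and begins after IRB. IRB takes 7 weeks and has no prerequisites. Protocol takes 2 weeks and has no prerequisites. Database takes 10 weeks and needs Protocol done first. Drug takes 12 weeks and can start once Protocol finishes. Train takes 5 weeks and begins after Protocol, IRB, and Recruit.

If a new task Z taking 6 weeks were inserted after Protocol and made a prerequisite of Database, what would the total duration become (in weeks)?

18

Originally the plan takes 14 weeks.
With Z inserted, Database now waits for max(Protocol, Z).
New critical path: Protocol→Z→Database = 2+6+10 = 18 ⇒ 18 weeks.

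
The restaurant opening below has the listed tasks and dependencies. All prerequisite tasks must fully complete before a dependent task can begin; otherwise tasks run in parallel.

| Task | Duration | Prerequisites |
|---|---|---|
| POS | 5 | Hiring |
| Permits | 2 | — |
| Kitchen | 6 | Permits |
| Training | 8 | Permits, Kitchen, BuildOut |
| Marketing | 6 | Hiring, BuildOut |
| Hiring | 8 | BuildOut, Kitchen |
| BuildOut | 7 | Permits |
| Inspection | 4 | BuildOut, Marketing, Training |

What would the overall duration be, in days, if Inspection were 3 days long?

Baseline: Permits→BuildOut→Hiring→Marketing→Inspection = 2+7+8+6+4 = 27 → 27 days.
Inspection is on the critical path; changing it to 3 makes that path 26 days.
No other chain overtakes it, so the finish is 26 days.

26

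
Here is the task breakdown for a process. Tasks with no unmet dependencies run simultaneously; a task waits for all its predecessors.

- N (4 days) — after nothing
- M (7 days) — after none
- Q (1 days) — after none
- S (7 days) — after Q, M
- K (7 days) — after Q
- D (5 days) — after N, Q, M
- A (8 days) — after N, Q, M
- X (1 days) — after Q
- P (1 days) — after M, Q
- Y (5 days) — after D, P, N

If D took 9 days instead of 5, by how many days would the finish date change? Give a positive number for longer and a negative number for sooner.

Baseline: M→D→Y = 7+5+5 = 17 → 17 days.
Since D is critical, the +4 change carries straight to that chain (now 21 days).
No other chain overtakes it, so the finish is 21 days.
Change in finish: 21 − 17 = +4 days.

4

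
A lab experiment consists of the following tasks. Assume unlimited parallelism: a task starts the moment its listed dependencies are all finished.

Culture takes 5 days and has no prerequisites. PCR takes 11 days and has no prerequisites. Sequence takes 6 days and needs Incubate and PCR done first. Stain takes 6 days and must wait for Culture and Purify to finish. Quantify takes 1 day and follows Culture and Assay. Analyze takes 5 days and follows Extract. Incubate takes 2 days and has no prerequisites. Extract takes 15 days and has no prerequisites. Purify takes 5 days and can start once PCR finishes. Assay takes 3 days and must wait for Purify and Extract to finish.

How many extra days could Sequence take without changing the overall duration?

5

Critical path: PCR→Purify→Stain = 11+5+6 = 22, so the finish is 22 days.
Sequence finishes as early as 17 and must finish by 22.
Float = 22 − 17 = 5.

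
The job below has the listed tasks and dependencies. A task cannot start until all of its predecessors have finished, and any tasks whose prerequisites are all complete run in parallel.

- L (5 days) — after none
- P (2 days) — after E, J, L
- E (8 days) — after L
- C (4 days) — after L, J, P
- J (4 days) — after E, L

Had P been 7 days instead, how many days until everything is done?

Critical path before the change: L→E→J→P→C = 5+8+4+2+4 = 23 giving 23 days.
P is on the critical path; changing it to 7 makes that path 28 days.
No other chain overtakes it, so the finish is 28 days.

28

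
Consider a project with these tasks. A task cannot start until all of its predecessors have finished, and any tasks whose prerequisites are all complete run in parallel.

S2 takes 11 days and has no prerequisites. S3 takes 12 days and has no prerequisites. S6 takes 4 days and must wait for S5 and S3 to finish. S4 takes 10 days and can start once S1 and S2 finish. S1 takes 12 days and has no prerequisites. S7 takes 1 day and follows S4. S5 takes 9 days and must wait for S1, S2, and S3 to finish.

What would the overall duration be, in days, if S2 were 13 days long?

Baseline: S1→S5→S6 = 12+9+4 = 25 → 25 days.
S2 has 1 day of float (longest path through it is 24).
New critical path: S2→S5→S6 = 13+9+4 = 26 ⇒ 26 days.

26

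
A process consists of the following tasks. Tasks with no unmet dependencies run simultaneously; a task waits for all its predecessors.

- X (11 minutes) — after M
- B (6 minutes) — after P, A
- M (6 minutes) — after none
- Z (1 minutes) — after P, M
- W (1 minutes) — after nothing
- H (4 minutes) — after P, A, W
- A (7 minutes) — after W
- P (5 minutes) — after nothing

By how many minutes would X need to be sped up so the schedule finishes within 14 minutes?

3

Current finish: 17 minutes; target: 14.
X is on every critical path, so each minute cut from X cuts the finish by one (this holds down to a finish of 14).
Need 17 − 14 = 3 minutes off X → X becomes 8 minutes, finish becomes 14.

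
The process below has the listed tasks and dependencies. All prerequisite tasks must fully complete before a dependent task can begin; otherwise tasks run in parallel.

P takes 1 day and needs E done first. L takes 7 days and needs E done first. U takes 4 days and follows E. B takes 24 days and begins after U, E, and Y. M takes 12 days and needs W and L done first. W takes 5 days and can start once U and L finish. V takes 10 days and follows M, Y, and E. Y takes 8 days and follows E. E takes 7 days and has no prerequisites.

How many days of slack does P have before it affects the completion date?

Critical path: E→L→W→M→V = 7+7+5+12+10 = 41, so the finish is 41 days.
Longest path through P: 8 days (earliest finish 8, latest finish 41).
So P can slip 41 − 8 = 33 days.

33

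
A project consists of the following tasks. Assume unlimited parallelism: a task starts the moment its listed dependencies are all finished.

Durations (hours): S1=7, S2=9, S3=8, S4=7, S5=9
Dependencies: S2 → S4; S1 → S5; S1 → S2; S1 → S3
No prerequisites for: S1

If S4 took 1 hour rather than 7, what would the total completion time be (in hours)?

17

As given, the longest chain is S1→S2→S4 = 7+9+7 = 23, so the finish is 23 hours.
S4 is on the critical path; changing it to 1 makes that path 17 hours.
The critical path is still S1→S2→S4; finish is now 17 hours.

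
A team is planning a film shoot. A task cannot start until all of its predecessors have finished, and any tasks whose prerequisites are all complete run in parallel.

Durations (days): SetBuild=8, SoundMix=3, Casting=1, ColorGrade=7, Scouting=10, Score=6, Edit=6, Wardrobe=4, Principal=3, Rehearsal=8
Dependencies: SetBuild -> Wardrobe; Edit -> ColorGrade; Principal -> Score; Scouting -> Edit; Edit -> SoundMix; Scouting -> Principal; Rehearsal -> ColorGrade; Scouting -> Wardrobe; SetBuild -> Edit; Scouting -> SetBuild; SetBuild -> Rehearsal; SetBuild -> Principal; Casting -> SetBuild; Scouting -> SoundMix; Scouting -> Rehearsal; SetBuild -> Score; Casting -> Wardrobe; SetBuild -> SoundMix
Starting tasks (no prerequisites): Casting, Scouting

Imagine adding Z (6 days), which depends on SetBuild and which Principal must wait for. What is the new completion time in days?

Originally the project takes 33 days.
With Z inserted, Principal now waits for max(Scouting, SetBuild, Z).
New critical path: Scouting→SetBuild→Z→Principal→Score = 10+8+6+3+6 = 33 ⇒ 33 days.

33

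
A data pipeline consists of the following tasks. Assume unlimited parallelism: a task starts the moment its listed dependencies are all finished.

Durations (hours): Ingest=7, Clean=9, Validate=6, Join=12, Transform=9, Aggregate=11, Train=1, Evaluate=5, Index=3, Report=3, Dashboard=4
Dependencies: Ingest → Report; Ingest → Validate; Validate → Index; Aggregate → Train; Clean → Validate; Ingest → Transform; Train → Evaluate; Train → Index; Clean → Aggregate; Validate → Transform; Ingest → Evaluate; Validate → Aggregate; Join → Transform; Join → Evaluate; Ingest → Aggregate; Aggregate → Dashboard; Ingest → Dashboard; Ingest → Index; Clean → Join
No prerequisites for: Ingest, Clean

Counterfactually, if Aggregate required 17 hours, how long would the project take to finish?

38

Actual critical path: Clean→Validate→Aggregate→Train→Evaluate = 9+6+11+1+5 = 32 ⇒ 32 hours.
Aggregate lies on that path, so at 17 hours the path becomes 38 hours.
The critical path is still Clean→Validate→Aggregate→Train→Evaluate; finish is now 38 hours.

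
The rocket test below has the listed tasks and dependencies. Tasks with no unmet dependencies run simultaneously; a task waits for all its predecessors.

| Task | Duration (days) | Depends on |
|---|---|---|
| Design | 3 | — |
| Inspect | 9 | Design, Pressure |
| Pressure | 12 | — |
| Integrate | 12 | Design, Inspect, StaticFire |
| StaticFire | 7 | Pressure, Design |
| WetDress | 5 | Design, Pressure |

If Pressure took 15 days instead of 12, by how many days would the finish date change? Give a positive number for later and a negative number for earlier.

Actual critical path: Pressure→Inspect→Integrate = 12+9+12 = 33 ⇒ 33 days.
Pressure is on the critical path; changing it to 15 makes that path 36 days.
No other chain overtakes it, so the finish is 36 days.
Change in finish: 36 − 33 = +3 days.

3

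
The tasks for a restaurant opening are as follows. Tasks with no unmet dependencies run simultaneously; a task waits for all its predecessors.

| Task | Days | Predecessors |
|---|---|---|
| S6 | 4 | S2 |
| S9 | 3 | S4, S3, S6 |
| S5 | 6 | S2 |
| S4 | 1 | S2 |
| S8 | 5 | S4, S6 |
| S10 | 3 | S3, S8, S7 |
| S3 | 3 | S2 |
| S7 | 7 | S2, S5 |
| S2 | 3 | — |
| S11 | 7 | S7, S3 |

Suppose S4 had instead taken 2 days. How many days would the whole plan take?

As given, the longest chain is S2→S5→S7→S11 = 3+6+7+7 = 23, so the finish is 23 days.
S4 has 11 days of float (longest path through it is 12).
No other chain overtakes it, so the finish is 23 days.

23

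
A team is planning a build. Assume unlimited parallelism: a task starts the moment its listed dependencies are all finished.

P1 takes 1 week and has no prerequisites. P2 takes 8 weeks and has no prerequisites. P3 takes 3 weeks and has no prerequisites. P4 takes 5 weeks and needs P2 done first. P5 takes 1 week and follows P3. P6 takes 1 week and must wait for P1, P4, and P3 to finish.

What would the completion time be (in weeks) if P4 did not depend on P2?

With the dependency in place, P2→P4→P6 = 8+5+1 = 14 sets the finish at 14 weeks.
Without P2→P4, P4's earliest start moves from 8 to 0.
After: P2 = 8 = 8 → 8 weeks.

8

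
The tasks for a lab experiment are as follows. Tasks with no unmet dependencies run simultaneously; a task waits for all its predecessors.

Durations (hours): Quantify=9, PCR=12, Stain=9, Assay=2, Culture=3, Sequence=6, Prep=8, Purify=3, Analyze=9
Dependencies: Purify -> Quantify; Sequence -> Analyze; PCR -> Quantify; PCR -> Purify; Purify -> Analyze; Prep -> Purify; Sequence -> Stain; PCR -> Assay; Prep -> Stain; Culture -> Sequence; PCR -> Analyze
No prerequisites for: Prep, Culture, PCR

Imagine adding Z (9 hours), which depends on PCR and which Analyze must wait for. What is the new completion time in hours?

30

Originally the plan takes 24 hours.
With Z inserted, Analyze now waits for max(Sequence, Purify, PCR, Z).
New critical path: PCR→Z→Analyze = 12+9+9 = 30 ⇒ 30 hours.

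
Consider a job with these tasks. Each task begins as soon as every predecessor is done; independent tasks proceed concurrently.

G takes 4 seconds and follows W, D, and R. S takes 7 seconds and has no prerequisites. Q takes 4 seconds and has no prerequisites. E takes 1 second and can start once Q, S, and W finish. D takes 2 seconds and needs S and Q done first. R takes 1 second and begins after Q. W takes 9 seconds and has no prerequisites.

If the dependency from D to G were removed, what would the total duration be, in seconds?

13

With the dependency in place, S→D→G = 7+2+4 = 13 sets the finish at 13 seconds.
Dropping D→G doesn't change G's earliest start (9); another predecessor still binds.
New critical path: W→G = 9+4 = 13 ⇒ 13 seconds.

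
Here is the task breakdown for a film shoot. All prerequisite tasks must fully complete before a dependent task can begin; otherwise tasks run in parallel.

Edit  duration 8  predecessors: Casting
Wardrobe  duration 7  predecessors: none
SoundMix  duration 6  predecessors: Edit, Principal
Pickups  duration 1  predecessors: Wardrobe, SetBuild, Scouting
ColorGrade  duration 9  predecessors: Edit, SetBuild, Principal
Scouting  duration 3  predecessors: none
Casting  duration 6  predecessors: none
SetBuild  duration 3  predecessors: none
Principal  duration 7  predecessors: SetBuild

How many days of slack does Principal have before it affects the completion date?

4

The longest chain is Casting→Edit→ColorGrade = 6+8+9 = 23; overall finish 23 days.
The longest chain containing Principal totals 19 days.
So Principal can slip 14 − 10 = 4 days.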